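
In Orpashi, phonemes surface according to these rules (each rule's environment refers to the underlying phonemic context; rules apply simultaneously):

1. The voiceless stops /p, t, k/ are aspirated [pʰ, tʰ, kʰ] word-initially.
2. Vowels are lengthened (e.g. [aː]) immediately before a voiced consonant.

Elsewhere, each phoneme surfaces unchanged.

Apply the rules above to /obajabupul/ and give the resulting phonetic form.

[oːbaːjaːbupuːl]

/o/ (word-initial): before a voiced consonant, so rule 2 applies → [oː].
/b/ — not in any rule's target class → [b].
/a/ (between /b/ and /j/): before a voiced consonant, so rule 2 applies → [aː].
/j/ — not in any rule's target class → [j].
/a/ (between /j/ and /b/) occurs before a voiced consonant → [aː] by rule 2.
/b/ — not in any rule's target class → [b].
/u/ — between /b/ and /p/; rule 2 does not apply here → [u].
/p/ (between /u/ and /u/) fails the environment for rule 1, so it stays [p].
/u/ (between /p/ and /l/): before a voiced consonant, so rule 2 applies → [uː].
/l/ — not in any rule's target class → [l].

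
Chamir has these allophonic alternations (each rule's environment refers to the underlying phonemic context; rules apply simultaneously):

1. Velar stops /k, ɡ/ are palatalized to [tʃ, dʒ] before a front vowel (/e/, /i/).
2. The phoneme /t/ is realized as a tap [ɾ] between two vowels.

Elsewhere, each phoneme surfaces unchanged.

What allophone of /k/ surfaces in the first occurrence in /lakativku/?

/k/ (between /a/ and /a/): rule 1 targets it, but not before a front vowel → unchanged [k].

[k]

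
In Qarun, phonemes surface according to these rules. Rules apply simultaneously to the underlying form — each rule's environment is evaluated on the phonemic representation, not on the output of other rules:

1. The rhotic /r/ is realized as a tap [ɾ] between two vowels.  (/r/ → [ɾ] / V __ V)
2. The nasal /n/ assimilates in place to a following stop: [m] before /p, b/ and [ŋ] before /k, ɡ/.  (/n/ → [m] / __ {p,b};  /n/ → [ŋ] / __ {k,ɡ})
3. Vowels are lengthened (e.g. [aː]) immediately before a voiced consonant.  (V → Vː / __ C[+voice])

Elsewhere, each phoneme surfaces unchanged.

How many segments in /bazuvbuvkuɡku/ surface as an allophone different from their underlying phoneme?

Segments that undergo a rule: /a/ → [aː] (rule 3); /u/ → [uː] (rule 3); /u/ → [uː] (rule 3); /u/ → [uː] (rule 3).
All other segments surface unchanged.

4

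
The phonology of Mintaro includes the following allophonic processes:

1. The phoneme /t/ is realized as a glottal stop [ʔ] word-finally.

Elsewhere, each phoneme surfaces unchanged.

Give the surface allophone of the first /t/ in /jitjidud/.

/t/ (between /i/ and /j/): rule 1 targets it, but not word-finally → unchanged [t].

[t]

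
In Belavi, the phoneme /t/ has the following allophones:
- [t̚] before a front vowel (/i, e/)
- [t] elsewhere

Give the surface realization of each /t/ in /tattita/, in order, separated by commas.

[t], [t], [t̚], [t]

Occurrence 1 (position 1): no conditioning environment matches → elsewhere allophone [t].
Occurrence 2 (position 3): no conditioning environment matches → elsewhere allophone [t].
Occurrence 3 (position 4): before a front vowel (/i, e/) → [t̚].
Occurrence 4 (position 6): no conditioning environment matches → elsewhere allophone [t].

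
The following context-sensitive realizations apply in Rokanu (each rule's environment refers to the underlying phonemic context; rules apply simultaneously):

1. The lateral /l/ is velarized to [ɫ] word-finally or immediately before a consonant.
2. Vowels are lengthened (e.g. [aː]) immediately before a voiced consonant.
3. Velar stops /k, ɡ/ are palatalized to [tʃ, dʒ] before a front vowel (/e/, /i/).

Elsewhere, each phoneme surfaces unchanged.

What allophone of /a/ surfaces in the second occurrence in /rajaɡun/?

/a/ meets the environment for rule 2 (before a voiced consonant) → [aː].

[aː]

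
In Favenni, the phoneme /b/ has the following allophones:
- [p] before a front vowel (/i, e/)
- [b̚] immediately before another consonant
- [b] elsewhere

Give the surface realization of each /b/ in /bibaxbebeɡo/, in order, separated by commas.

[p], [b], [p], [p]

Occurrence 1 (position 1): before a front vowel (/i, e/) → [p].
Occurrence 2 (position 3): no conditioning environment matches → elsewhere allophone [b].
Occurrence 3 (position 6): before a front vowel (/i, e/) → [p].
Occurrence 4 (position 8): before a front vowel (/i, e/) → [p].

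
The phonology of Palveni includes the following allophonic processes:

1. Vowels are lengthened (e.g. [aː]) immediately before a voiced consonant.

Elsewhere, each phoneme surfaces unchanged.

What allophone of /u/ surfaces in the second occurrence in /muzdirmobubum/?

/u/ meets the environment for rule 1 (before a voiced consonant) → [uː].

[uː]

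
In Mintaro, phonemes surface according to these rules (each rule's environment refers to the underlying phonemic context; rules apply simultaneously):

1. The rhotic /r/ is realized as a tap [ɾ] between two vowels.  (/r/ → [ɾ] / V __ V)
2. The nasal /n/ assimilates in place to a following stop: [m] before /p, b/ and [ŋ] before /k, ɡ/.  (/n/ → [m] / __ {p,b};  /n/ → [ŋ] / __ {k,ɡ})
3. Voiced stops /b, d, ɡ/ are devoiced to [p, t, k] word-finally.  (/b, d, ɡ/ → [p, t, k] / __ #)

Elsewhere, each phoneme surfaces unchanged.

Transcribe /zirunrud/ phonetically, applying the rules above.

[ziɾunrut]

/z/ — not in any rule's target class → [z].
/i/ (between /z/ and /r/): no rule targets it → [i].
/r/ (between /i/ and /u/) occurs between two vowels → [ɾ] by rule 1.
/u/ — not in any rule's target class → [u].
/n/ — between /u/ and /r/; rule 2 does not apply here → [n].
/r/ (between /n/ and /u/) is in the target of rule 1 but the environment (between two vowels) is not met → [r].
/u/ stays [u].
/d/ (word-final) occurs word-finally → [t] by rule 3.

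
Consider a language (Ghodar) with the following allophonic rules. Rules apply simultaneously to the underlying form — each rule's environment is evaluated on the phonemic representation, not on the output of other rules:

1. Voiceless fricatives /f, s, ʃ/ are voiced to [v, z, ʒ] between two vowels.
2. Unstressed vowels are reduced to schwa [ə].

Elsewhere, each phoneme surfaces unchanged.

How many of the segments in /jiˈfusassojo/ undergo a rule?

Segments that undergo a rule: /i/ → [ə] (rule 2); /f/ → [v] (rule 1); /s/ → [z] (rule 1); /a/ → [ə] (rule 2); /o/ → [ə] (rule 2); /o/ → [ə] (rule 2).
All other segments surface unchanged.

6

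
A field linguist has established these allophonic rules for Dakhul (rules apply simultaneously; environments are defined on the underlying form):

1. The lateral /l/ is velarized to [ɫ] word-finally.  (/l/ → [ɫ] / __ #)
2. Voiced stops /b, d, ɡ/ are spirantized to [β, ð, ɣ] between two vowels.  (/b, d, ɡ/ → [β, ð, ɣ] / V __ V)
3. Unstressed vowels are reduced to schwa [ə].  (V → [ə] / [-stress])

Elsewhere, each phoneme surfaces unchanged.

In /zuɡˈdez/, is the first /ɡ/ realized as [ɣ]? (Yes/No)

/ɡ/ (between /u/ and /d/): rule 2 targets it, but not between two vowels → unchanged [ɡ].
The actual realization is [ɡ], not [ɣ].

No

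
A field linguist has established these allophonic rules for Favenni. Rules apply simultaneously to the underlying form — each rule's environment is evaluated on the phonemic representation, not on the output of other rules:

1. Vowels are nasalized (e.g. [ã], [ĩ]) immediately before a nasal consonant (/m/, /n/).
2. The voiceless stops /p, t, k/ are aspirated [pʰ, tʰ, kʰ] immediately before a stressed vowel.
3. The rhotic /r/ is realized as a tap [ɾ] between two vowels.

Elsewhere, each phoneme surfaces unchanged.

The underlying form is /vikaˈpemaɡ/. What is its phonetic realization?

[vikaˈpʰẽmaɡ]

/v/ stays [v].
/i/ (between /v/ and /k/): rule 1 targets it, but not before a nasal consonant → unchanged [i].
/k/ (between /i/ and /a/) is in the target of rule 2 but the environment (immediately before a stressed vowel) is not met → [k].
/a/ (between /k/ and /p/) fails the environment for rule 1, so it stays [a].
/p/ — between /a/ and /e/, immediately before a stressed vowel — surfaces as [pʰ] (rule 2).
/e/ (between /p/ and /m/) occurs before a nasal consonant → [ẽ] by rule 1.
/m/ stays [m].
/a/ (between /m/ and /ɡ/) is in the target of rule 1 but the environment (before a nasal consonant) is not met → [a].
/ɡ/ (word-final): no rule targets it → [ɡ].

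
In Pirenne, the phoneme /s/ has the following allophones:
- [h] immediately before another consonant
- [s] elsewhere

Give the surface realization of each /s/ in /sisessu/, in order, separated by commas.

[s], [s], [h], [s]

Occurrence 1 (position 1): no conditioning environment matches → elsewhere allophone [s].
Occurrence 2 (position 3): no conditioning environment matches → elsewhere allophone [s].
Occurrence 3 (position 5): immediately before another consonant → [h].
Occurrence 4 (position 6): no conditioning environment matches → elsewhere allophone [s].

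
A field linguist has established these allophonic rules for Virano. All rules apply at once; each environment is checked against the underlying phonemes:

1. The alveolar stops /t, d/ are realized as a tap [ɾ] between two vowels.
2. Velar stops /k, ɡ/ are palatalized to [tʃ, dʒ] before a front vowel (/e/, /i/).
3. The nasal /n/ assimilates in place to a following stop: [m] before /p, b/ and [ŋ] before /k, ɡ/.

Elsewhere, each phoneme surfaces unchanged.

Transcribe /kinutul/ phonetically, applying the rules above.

/k/ meets the environment for rule 2 (before a front vowel) → [tʃ].
/i/ — not in any rule's target class → [i].
/n/ (between /i/ and /u/) fails the environment for rule 3, so it stays [n].
/u/ (between /n/ and /t/): no rule targets it → [u].
/t/ (between /u/ and /u/) occurs between two vowels → [ɾ] by rule 1.
/u/ — not in any rule's target class → [u].
/l/ — not in any rule's target class → [l].

[tʃinuɾul]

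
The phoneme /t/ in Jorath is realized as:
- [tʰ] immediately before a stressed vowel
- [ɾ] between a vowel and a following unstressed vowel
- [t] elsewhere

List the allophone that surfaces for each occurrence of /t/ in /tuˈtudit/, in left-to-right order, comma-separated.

Occurrence 1 (position 1): no conditioning environment matches → elsewhere allophone [t].
Occurrence 2 (position 3): immediately before a stressed vowel → [tʰ].
Occurrence 3 (position 7): no conditioning environment matches → elsewhere allophone [t].

[t], [tʰ], [t]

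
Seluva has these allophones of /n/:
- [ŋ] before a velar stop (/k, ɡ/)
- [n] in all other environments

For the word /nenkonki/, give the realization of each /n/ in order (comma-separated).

Occurrence 1 (position 1): no conditioning environment matches → elsewhere allophone [n].
Occurrence 2 (position 3): before a velar stop → [ŋ].
Occurrence 3 (position 6): before a velar stop → [ŋ].

[n], [ŋ], [ŋ]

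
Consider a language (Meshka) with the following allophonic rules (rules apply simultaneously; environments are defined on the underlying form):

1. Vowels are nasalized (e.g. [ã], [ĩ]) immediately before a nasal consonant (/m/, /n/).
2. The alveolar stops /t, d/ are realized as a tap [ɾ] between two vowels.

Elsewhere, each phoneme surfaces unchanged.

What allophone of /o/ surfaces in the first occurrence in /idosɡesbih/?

/o/ — between /d/ and /s/; rule 1 does not apply here → [o].

[o]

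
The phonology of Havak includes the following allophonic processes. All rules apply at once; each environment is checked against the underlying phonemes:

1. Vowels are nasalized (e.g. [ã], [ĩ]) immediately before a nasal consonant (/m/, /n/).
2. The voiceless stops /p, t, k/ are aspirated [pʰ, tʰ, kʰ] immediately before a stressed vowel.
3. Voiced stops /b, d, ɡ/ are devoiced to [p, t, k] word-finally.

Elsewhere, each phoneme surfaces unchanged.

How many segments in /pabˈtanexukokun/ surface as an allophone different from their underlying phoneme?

3

Segments that undergo a rule: /t/ → [tʰ] (rule 2); /a/ → [ã] (rule 1); /u/ → [ũ] (rule 1).
All other segments surface unchanged.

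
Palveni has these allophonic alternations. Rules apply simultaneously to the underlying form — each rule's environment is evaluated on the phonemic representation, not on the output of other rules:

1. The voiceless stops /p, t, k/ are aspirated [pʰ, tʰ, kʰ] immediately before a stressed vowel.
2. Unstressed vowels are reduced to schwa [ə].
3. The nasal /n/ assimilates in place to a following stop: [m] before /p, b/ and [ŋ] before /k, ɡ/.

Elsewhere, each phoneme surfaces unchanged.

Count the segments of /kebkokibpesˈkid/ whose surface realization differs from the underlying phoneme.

5

Segments that undergo a rule: /e/ → [ə] (rule 2); /o/ → [ə] (rule 2); /i/ → [ə] (rule 2); /e/ → [ə] (rule 2); /k/ → [kʰ] (rule 1).
All other segments surface unchanged.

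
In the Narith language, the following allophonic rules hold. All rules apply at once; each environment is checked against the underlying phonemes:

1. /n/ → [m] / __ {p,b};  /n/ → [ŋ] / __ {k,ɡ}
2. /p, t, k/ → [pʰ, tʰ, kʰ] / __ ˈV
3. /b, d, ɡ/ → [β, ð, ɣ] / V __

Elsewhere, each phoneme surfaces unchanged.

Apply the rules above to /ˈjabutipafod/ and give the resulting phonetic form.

/j/ stays [j].
/a/ stays [a].
Rule 3 applies to /b/ (between /a/ and /u/: immediately after a vowel) → [β].
/u/ stays [u].
/t/ (between /u/ and /i/) is in the target of rule 2 but the environment (immediately before a stressed vowel) is not met → [t].
/i/ — not in any rule's target class → [i].
/p/ (between /i/ and /a/) is in the target of rule 2 but the environment (immediately before a stressed vowel) is not met → [p].
/a/ — not in any rule's target class → [a].
/f/ (between /a/ and /o/) is unaffected → [f].
/o/ (between /f/ and /d/): no rule targets it → [o].
/d/ (word-final): immediately after a vowel, so rule 3 applies → [ð].

[ˈjaβutipafoð]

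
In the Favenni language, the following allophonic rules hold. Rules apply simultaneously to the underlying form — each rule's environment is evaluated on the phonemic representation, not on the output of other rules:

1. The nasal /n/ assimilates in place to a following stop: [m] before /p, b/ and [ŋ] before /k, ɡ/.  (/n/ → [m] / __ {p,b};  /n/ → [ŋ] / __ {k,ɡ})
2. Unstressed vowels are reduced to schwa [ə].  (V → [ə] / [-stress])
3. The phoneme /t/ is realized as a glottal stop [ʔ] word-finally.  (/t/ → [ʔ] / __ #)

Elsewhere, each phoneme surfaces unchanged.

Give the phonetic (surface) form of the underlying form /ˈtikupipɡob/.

[ˈtikəpəpɡəb]

/t/ (word-initial) fails the environment for rule 3, so it stays [t].
/i/ (between /t/ and /k/): rule 2 targets it, but not in an unstressed syllable → unchanged [i].
/k/ stays [k].
Rule 2 applies to /u/ (between /k/ and /p/: in an unstressed syllable) → [ə].
/p/ — not in any rule's target class → [p].
/i/ (between /p/ and /p/) occurs in an unstressed syllable → [ə] by rule 2.
/p/ — not in any rule's target class → [p].
/ɡ/ stays [ɡ].
/o/ (between /ɡ/ and /b/) occurs in an unstressed syllable → [ə] by rule 2.
/b/ (word-final): no rule targets it → [b].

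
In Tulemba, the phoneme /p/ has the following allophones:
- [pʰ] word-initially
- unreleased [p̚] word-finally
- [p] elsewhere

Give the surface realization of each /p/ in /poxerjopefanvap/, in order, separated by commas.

[pʰ], [p], [p̚]

Occurrence 1 (position 1): word-initially → [pʰ].
Occurrence 2 (position 8): no conditioning environment matches → elsewhere allophone [p].
Occurrence 3 (position 15): word-finally → [p̚].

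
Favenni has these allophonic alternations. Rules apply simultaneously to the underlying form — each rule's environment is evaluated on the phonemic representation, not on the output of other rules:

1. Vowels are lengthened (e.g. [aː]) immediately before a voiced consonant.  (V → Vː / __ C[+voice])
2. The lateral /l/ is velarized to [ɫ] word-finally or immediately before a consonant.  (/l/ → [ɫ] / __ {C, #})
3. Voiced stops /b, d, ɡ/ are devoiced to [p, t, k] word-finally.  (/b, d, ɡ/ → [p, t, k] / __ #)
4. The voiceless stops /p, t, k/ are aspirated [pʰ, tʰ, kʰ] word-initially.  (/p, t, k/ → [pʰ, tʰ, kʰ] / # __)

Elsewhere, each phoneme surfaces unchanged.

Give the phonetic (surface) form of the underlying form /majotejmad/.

[maːjoteːjmaːt]

Rule 1 applies to /a/ (between /m/ and /j/: before a voiced consonant) → [aː].
/o/ (between /j/ and /t/) is in the target of rule 1 but the environment (before a voiced consonant) is not met → [o].
/t/ (between /o/ and /e/): rule 4 targets it, but not word-initially → unchanged [t].
/e/ (between /t/ and /j/) occurs before a voiced consonant → [eː] by rule 1.
Rule 1 applies to /a/ (between /m/ and /d/: before a voiced consonant) → [aː].
Rule 3 applies to /d/ (word-final: word-finally) → [t].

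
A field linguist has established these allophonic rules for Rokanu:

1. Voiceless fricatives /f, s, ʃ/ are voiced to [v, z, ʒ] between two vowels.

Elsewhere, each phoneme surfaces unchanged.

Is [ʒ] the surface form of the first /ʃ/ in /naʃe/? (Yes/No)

Yes

Rule 1 applies to /ʃ/ (between /a/ and /e/: between two vowels) → [ʒ].
The actual realization is [ʒ], which matches [ʒ].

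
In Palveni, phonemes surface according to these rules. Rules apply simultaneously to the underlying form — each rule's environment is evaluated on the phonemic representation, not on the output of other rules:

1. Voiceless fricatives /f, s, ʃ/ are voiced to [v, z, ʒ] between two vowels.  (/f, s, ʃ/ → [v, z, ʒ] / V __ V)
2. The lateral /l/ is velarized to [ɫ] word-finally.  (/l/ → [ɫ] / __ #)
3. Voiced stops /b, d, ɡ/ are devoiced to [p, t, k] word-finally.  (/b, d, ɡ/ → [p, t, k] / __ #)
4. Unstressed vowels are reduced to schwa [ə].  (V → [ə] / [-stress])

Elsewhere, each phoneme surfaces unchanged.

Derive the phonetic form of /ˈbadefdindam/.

/b/ (word-initial) fails the environment for rule 3, so it stays [b].
/a/ — between /b/ and /d/; rule 4 does not apply here → [a].
/d/ — between /a/ and /e/; rule 3 does not apply here → [d].
/e/ (between /d/ and /f/) occurs in an unstressed syllable → [ə] by rule 4.
/f/ (between /e/ and /d/) is in the target of rule 1 but the environment (between two vowels) is not met → [f].
/d/ (between /f/ and /i/): rule 3 targets it, but not word-finally → unchanged [d].
/i/ meets the environment for rule 4 (in an unstressed syllable) → [ə].
/n/ (between /i/ and /d/): no rule targets it → [n].
/d/ — between /n/ and /a/; rule 3 does not apply here → [d].
/a/ meets the environment for rule 4 (in an unstressed syllable) → [ə].
/m/ (word-final) is unaffected → [m].

[ˈbadəfdəndəm]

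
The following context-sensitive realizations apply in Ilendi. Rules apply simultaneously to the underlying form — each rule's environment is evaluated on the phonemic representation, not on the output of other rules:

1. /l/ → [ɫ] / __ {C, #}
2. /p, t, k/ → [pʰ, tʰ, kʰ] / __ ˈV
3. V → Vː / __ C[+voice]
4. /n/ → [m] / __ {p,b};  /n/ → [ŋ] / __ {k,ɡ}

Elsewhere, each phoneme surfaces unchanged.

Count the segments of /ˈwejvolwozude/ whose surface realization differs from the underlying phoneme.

5

Segments that undergo a rule: /e/ → [eː] (rule 3); /o/ → [oː] (rule 3); /l/ → [ɫ] (rule 1); /o/ → [oː] (rule 3); /u/ → [uː] (rule 3).
All other segments surface unchanged.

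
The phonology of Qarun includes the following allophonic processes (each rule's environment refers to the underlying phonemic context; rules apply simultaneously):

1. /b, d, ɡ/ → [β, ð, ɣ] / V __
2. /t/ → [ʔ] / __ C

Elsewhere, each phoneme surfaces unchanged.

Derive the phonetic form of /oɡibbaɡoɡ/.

/o/ (word-initial) is unaffected → [o].
/ɡ/ (between /o/ and /i/) occurs immediately after a vowel → [ɣ] by rule 1.
/i/ stays [i].
/b/ — between /i/ and /b/, immediately after a vowel — surfaces as [β] (rule 1).
/b/ (between /b/ and /a/) is in the target of rule 1 but the environment (immediately after a vowel) is not met → [b].
/a/ (between /b/ and /ɡ/): no rule targets it → [a].
/ɡ/ (between /a/ and /o/): immediately after a vowel, so rule 1 applies → [ɣ].
/o/ — not in any rule's target class → [o].
/ɡ/ — word-final, immediately after a vowel — surfaces as [ɣ] (rule 1).

[oɣiβbaɣoɣ]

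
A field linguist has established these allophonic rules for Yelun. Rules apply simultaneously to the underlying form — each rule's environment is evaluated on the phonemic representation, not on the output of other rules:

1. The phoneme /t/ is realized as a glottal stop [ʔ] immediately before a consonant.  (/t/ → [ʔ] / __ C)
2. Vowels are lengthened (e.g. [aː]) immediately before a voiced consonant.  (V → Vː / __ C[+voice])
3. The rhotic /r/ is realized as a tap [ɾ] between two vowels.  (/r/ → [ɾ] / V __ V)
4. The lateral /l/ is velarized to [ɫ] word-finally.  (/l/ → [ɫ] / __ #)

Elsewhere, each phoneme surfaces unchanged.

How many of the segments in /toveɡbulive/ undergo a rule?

4

Segments that undergo a rule: /o/ → [oː] (rule 2); /e/ → [eː] (rule 2); /u/ → [uː] (rule 2); /i/ → [iː] (rule 2).
All other segments surface unchanged.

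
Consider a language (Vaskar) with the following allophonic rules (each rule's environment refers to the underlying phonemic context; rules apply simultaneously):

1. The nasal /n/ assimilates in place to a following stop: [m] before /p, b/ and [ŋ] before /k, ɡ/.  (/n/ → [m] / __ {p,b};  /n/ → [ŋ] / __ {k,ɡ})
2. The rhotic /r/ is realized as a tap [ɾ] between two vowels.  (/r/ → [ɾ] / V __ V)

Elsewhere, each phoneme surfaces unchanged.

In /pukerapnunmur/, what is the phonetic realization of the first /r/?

[ɾ]

Rule 2 applies to /r/ (between /e/ and /a/: between two vowels) → [ɾ].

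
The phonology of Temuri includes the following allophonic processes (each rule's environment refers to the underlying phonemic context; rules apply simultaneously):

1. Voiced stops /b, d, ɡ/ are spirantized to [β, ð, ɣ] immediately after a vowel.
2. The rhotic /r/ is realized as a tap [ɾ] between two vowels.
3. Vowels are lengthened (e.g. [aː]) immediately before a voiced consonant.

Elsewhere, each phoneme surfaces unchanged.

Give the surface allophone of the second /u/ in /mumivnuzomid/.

/u/ — between /n/ and /z/, before a voiced consonant — surfaces as [uː] (rule 3).

[uː]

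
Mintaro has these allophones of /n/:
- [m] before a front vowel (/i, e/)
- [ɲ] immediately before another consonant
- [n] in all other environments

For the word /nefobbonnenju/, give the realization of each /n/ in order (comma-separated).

Occurrence 1 (position 1): before a front vowel (/i, e/) → [m].
Occurrence 2 (position 8): immediately before another consonant → [ɲ].
Occurrence 3 (position 9): before a front vowel (/i, e/) → [m].
Occurrence 4 (position 11): immediately before another consonant → [ɲ].

[m], [ɲ], [m], [ɲ]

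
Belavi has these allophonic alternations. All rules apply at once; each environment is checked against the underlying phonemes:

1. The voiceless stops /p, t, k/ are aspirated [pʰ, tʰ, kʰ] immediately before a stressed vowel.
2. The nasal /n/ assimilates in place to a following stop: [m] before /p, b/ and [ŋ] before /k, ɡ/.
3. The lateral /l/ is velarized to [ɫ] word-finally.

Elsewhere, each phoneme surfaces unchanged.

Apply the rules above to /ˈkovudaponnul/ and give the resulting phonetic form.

/k/ — word-initial, immediately before a stressed vowel — surfaces as [kʰ] (rule 1).
/o/ (between /k/ and /v/) is unaffected → [o].
/v/ — not in any rule's target class → [v].
/u/ stays [u].
/d/ stays [d].
/a/ (between /d/ and /p/): no rule targets it → [a].
/p/ (between /a/ and /o/) is in the target of rule 1 but the environment (immediately before a stressed vowel) is not met → [p].
/o/ (between /p/ and /n/) is unaffected → [o].
/n/ — between /o/ and /n/; rule 2 does not apply here → [n].
/n/ (between /n/ and /u/) fails the environment for rule 2, so it stays [n].
/u/ stays [u].
/l/ meets the environment for rule 3 (word-finally) → [ɫ].

[ˈkʰovudaponnuɫ]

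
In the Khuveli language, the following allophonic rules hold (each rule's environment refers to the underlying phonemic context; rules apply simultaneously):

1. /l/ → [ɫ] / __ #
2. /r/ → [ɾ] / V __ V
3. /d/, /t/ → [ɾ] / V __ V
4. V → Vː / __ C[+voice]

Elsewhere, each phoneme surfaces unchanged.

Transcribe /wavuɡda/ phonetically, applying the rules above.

/a/ meets the environment for rule 4 (before a voiced consonant) → [aː].
Rule 4 applies to /u/ (between /v/ and /ɡ/: before a voiced consonant) → [uː].
/d/ (between /ɡ/ and /a/): rule 3 targets it, but not between two vowels → unchanged [d].
/a/ (word-final) is in the target of rule 4 but the environment (before a voiced consonant) is not met → [a].

[waːvuːɡda]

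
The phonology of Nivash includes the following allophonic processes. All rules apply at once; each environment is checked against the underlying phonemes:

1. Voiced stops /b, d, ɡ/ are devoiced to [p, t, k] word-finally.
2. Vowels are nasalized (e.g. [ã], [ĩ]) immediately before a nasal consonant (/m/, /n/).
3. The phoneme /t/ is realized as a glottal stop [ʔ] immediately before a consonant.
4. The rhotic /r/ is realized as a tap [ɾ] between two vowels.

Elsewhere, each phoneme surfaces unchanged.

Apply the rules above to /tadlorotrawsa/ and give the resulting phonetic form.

[tadloɾoʔrawsa]

/t/ (word-initial) fails the environment for rule 3, so it stays [t].
/a/ — between /t/ and /d/; rule 2 does not apply here → [a].
/d/ — between /a/ and /l/; rule 1 does not apply here → [d].
/o/ (between /l/ and /r/) fails the environment for rule 2, so it stays [o].
/r/ (between /o/ and /o/) occurs between two vowels → [ɾ] by rule 4.
/o/ — between /r/ and /t/; rule 2 does not apply here → [o].
/t/ meets the environment for rule 3 (immediately before a consonant) → [ʔ].
/r/ (between /t/ and /a/) fails the environment for rule 4, so it stays [r].
/a/ (between /r/ and /w/): rule 2 targets it, but not before a nasal consonant → unchanged [a].
/a/ — word-final; rule 2 does not apply here → [a].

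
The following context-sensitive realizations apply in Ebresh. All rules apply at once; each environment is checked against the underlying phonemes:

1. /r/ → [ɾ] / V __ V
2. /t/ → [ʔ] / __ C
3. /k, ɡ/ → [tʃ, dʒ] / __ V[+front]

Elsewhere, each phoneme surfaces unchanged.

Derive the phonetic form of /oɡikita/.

[odʒitʃita]

/o/ stays [o].
/ɡ/ (between /o/ and /i/): before a front vowel, so rule 3 applies → [dʒ].
/i/ (between /ɡ/ and /k/) is unaffected → [i].
Rule 3 applies to /k/ (between /i/ and /i/: before a front vowel) → [tʃ].
/i/ — not in any rule's target class → [i].
/t/ (between /i/ and /a/) is in the target of rule 2 but the environment (immediately before a consonant) is not met → [t].
/a/ (word-final): no rule targets it → [a].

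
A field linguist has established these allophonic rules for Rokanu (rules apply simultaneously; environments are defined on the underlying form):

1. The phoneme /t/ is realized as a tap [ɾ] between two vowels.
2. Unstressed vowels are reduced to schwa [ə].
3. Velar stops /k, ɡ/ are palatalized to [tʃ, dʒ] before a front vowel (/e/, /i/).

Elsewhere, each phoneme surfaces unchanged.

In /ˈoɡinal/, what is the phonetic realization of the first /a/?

/a/ (between /n/ and /l/) occurs in an unstressed syllable → [ə] by rule 2.

[ə]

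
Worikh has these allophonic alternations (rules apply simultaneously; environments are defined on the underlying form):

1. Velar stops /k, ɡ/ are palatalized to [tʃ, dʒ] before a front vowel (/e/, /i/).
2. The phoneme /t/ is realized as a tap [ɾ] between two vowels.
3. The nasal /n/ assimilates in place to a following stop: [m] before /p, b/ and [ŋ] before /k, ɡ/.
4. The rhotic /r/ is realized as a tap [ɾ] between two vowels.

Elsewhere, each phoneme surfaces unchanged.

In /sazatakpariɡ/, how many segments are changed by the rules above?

Segments that undergo a rule: /t/ → [ɾ] (rule 2); /r/ → [ɾ] (rule 4).
All other segments surface unchanged.

2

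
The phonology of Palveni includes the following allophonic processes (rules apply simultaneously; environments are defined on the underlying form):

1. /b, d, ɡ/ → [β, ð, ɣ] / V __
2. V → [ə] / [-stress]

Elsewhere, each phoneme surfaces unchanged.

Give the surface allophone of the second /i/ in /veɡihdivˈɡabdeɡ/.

/i/ (between /d/ and /v/) occurs in an unstressed syllable → [ə] by rule 2.

[ə]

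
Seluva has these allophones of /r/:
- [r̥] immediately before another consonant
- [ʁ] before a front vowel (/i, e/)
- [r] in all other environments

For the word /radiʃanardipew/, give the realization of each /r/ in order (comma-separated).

[r], [r̥]

Occurrence 1 (position 1): no conditioning environment matches → elsewhere allophone [r].
Occurrence 2 (position 9): immediately before another consonant → [r̥].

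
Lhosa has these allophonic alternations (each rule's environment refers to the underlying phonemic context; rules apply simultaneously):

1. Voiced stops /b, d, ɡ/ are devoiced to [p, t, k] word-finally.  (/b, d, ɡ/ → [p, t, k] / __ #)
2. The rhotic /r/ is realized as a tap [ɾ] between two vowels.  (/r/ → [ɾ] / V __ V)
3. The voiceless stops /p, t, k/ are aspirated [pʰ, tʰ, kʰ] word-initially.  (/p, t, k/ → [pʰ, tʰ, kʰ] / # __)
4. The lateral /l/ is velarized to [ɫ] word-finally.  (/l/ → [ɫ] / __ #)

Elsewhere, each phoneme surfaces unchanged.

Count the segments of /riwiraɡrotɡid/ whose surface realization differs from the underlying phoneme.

2

Segments that undergo a rule: /r/ → [ɾ] (rule 2); /d/ → [t] (rule 1).
All other segments surface unchanged.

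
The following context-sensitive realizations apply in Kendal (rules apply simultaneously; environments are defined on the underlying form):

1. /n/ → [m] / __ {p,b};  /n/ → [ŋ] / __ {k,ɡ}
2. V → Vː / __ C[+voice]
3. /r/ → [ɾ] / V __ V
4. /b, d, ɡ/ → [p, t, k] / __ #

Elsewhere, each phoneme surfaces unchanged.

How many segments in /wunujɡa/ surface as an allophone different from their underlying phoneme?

2

Segments that undergo a rule: /u/ → [uː] (rule 2); /u/ → [uː] (rule 2).
All other segments surface unchanged.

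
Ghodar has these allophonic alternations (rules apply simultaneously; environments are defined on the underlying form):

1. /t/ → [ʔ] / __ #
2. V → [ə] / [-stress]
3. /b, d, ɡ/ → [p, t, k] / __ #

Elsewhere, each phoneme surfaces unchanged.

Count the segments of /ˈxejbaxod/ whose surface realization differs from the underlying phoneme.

3

Segments that undergo a rule: /a/ → [ə] (rule 2); /o/ → [ə] (rule 2); /d/ → [t] (rule 3).
All other segments surface unchanged.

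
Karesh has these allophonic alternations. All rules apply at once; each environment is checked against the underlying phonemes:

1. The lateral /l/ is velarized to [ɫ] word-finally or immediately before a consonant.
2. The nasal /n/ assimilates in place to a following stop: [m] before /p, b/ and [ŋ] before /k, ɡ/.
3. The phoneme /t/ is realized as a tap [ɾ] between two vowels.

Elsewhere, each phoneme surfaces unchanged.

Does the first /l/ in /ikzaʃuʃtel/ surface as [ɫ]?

/l/ — word-final, word-finally or immediately before a consonant — surfaces as [ɫ] (rule 1).
The actual realization is [ɫ], which matches [ɫ].

Yes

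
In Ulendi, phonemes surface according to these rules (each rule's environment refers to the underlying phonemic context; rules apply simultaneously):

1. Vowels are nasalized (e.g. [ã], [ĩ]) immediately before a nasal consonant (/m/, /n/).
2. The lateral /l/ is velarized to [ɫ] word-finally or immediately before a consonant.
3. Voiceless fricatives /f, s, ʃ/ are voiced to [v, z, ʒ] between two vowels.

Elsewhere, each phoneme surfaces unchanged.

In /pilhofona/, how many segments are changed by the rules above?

3

Segments that undergo a rule: /l/ → [ɫ] (rule 2); /f/ → [v] (rule 3); /o/ → [õ] (rule 1).
All other segments surface unchanged.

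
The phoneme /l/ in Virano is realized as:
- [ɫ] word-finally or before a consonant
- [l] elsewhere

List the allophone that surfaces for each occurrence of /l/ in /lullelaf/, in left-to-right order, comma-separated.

[l], [ɫ], [l], [l]

Occurrence 1 (position 1): no conditioning environment matches → elsewhere allophone [l].
Occurrence 2 (position 3): word-finally or before a consonant → [ɫ].
Occurrence 3 (position 4): no conditioning environment matches → elsewhere allophone [l].
Occurrence 4 (position 6): no conditioning environment matches → elsewhere allophone [l].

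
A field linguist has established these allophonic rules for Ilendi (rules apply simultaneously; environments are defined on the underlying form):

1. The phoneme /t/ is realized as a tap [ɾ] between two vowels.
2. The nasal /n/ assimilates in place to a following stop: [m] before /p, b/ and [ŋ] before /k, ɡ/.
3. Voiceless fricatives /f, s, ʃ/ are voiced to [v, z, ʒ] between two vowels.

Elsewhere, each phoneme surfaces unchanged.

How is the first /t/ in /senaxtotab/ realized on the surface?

[t]

/t/ (between /x/ and /o/) is in the target of rule 1 but the environment (between two vowels) is not met → [t].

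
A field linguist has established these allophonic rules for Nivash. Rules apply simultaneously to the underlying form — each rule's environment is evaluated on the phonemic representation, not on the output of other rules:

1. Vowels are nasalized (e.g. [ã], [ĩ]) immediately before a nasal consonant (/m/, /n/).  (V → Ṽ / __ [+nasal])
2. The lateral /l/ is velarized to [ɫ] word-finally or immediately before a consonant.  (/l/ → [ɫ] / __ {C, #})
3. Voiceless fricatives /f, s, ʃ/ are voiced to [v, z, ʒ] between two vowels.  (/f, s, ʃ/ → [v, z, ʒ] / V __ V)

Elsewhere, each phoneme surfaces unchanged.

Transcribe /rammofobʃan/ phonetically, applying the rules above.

/r/ (word-initial) is unaffected → [r].
Rule 1 applies to /a/ (between /r/ and /m/: before a nasal consonant) → [ã].
/m/ (between /a/ and /m/) is unaffected → [m].
/m/ — not in any rule's target class → [m].
/o/ — between /m/ and /f/; rule 1 does not apply here → [o].
/f/ meets the environment for rule 3 (between two vowels) → [v].
/o/ (between /f/ and /b/) is in the target of rule 1 but the environment (before a nasal consonant) is not met → [o].
/b/ — not in any rule's target class → [b].
/ʃ/ — between /b/ and /a/; rule 3 does not apply here → [ʃ].
/a/ (between /ʃ/ and /n/): before a nasal consonant, so rule 1 applies → [ã].
/n/ (word-final): no rule targets it → [n].

[rãmmovobʃãn]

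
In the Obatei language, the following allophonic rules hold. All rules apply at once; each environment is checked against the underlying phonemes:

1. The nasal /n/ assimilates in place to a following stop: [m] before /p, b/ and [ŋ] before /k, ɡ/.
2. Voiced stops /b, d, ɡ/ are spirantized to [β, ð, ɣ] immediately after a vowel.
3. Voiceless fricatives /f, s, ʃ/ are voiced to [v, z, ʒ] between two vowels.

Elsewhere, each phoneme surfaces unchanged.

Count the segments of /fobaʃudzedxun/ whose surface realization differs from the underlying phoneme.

Segments that undergo a rule: /b/ → [β] (rule 2); /ʃ/ → [ʒ] (rule 3); /d/ → [ð] (rule 2); /d/ → [ð] (rule 2).
All other segments surface unchanged.

4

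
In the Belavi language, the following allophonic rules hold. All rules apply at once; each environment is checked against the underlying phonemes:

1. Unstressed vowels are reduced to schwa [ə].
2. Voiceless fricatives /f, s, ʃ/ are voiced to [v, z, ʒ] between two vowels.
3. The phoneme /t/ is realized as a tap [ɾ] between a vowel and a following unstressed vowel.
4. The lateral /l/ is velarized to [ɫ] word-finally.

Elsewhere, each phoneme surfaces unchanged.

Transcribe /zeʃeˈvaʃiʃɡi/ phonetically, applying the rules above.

[zəʒəˈvaʒəʃɡə]

/z/ — not in any rule's target class → [z].
/e/ (between /z/ and /ʃ/) occurs in an unstressed syllable → [ə] by rule 1.
/ʃ/ (between /e/ and /e/) occurs between two vowels → [ʒ] by rule 2.
/e/ — between /ʃ/ and /v/, in an unstressed syllable — surfaces as [ə] (rule 1).
/v/ (between /e/ and /a/): no rule targets it → [v].
/a/ (between /v/ and /ʃ/) fails the environment for rule 1, so it stays [a].
/ʃ/ (between /a/ and /i/) occurs between two vowels → [ʒ] by rule 2.
/i/ (between /ʃ/ and /ʃ/): in an unstressed syllable, so rule 1 applies → [ə].
/ʃ/ — between /i/ and /ɡ/; rule 2 does not apply here → [ʃ].
/ɡ/ (between /ʃ/ and /i/): no rule targets it → [ɡ].
/i/ (word-final): in an unstressed syllable, so rule 1 applies → [ə].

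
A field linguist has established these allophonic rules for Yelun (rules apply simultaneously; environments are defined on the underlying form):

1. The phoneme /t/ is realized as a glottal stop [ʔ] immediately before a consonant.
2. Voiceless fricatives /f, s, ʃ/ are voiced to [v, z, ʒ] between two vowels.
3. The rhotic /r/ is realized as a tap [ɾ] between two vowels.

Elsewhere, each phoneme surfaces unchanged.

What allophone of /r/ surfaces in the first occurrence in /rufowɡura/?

[r]

/r/ (word-initial) is in the target of rule 3 but the environment (between two vowels) is not met → [r].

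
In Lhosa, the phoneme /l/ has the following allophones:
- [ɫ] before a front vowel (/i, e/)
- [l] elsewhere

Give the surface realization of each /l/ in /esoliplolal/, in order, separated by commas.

Occurrence 1 (position 4): before a front vowel (/i, e/) → [ɫ].
Occurrence 2 (position 7): no conditioning environment matches → elsewhere allophone [l].
Occurrence 3 (position 9): no conditioning environment matches → elsewhere allophone [l].
Occurrence 4 (position 11): no conditioning environment matches → elsewhere allophone [l].

[ɫ], [l], [l], [l]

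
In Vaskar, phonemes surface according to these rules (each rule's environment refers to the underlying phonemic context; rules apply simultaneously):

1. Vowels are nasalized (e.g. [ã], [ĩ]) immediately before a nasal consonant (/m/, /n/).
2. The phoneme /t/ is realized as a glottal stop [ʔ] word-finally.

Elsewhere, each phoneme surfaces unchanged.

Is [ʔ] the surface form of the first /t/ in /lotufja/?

No

/t/ (between /o/ and /u/) is in the target of rule 2 but the environment (word-finally) is not met → [t].
The actual realization is [t], not [ʔ].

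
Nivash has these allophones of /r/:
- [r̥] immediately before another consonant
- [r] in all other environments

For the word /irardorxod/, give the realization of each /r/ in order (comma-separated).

Occurrence 1 (position 2): no conditioning environment matches → elsewhere allophone [r].
Occurrence 2 (position 4): immediately before another consonant → [r̥].
Occurrence 3 (position 7): immediately before another consonant → [r̥].

[r], [r̥], [r̥]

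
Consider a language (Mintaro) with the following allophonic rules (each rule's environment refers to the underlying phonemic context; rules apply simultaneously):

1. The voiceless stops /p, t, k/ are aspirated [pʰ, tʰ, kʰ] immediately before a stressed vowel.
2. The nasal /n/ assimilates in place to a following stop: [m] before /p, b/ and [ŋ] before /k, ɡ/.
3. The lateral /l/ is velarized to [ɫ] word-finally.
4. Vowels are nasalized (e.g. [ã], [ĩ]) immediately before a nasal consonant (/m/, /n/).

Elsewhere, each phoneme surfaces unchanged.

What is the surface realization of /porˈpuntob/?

[porˈpʰũntob]

/p/ (word-initial): rule 1 targets it, but not immediately before a stressed vowel → unchanged [p].
/o/ (between /p/ and /r/) fails the environment for rule 4, so it stays [o].
/p/ (between /r/ and /u/): immediately before a stressed vowel, so rule 1 applies → [pʰ].
/u/ — between /p/ and /n/, before a nasal consonant — surfaces as [ũ] (rule 4).
/n/ — between /u/ and /t/; rule 2 does not apply here → [n].
/t/ (between /n/ and /o/) fails the environment for rule 1, so it stays [t].
/o/ (between /t/ and /b/) fails the environment for rule 4, so it stays [o].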